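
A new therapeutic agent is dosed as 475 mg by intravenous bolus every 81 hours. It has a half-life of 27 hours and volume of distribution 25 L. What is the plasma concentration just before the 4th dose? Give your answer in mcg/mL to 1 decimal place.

2.7 mcg/mL

f = (1/2)^(τ/t½) = (1/2)^(81/27) ≈ 0.1250.
C₀ = D/Vd = 475/25 ≈ 19.000 mcg/mL.
Before the 4th dose, 3 doses have been given. Superposition: Cmin = C₀·(f + f² + … + f^3).
≈ 19.000 × (0.1250 + 0.0156 + 0.0020) ≈ 19.000 × 0.1426 ≈ 2.709 mcg/mL.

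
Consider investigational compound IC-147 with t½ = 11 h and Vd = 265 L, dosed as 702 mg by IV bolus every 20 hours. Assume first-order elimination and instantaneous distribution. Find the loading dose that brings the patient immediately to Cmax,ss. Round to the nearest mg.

f = (1/2)^(20/11) ≈ 0.283578; accumulation ratio R = 1/(1−f) ≈ 1.39583.
Loading dose to hit Cmax,ss on first dose: D_load = D_maint·R ≈ 702 × 1.39583 ≈ 979.87 mg.

980 mg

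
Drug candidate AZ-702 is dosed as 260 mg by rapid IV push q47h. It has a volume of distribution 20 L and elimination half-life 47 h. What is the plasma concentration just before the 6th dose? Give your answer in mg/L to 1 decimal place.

12.6 mg/L

f = (1/2)^(τ/t½) = (1/2)^(47/47) ≈ 0.5000.
C₀ = D/Vd = 260/20 ≈ 13.000 mg/L.
Before the 6th dose, 5 doses have been given. Superposition: Cmin = C₀·(f + f² + … + f^5).
≈ 13.000 × (0.5000 + 0.2500 + 0.1250 + 0.0625 + 0.0313) ≈ 13.000 × 0.9688 ≈ 12.594 mg/L.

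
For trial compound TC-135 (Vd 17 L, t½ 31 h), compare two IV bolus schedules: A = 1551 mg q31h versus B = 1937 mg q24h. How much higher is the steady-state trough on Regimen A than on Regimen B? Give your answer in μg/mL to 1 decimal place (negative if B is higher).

Regimen A: f = (1/2)^(31/31) ≈ 0.5000; Cmin,ss = (1551/17)·f/(1−f) ≈ 91.235 μg/mL.
Regimen B: f = (1/2)^(24/31) ≈ 0.5847; Cmin,ss = (1937/17)·f/(1−f) ≈ 160.418 μg/mL.
Difference ≈ 91.235 − 160.418 ≈ -69.183 μg/mL.

-69.2 μg/mL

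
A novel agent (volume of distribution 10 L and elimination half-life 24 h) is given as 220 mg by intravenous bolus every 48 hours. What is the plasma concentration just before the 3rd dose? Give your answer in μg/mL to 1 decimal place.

f = (1/2)^(τ/t½) = (1/2)^(48/24) ≈ 0.2500.
C₀ = D/Vd = 220/10 ≈ 22.000 μg/mL.
Before the 3rd dose, 2 doses have been given. Superposition: Cmin = C₀·(f + f²).
≈ 22.000 × (0.2500 + 0.0625) ≈ 22.000 × 0.3125 ≈ 6.875 μg/mL.

6.9 μg/mL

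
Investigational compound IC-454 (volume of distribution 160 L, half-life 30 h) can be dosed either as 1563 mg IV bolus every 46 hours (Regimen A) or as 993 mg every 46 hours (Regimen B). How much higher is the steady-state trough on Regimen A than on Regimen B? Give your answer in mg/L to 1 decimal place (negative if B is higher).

1.9 mg/L

Regimen A: f = (1/2)^(46/30) ≈ 0.3455; Cmin,ss = (1563/160)·f/(1−f) ≈ 5.157 mg/L.
Regimen B: f = (1/2)^(46/30) ≈ 0.3455; Cmin,ss = (993/160)·f/(1−f) ≈ 3.276 mg/L.
Difference ≈ 5.157 − 3.276 ≈ 1.881 mg/L.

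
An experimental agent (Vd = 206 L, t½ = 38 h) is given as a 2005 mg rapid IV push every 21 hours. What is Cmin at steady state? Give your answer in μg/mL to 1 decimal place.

τ/t½ = 21/38 ≈ 0.55263, so fraction remaining f = (1/2)^(21/38) ≈ 0.6818.
Accumulation ratio R = 1/(1 − f) ≈ 1/0.3182 ≈ 3.1427.
Single-dose peak C₀ = D/Vd = 2005/206 ≈ 9.733 μg/mL.
Cmax,ss = C₀/(1 − f) ≈ 9.733/0.3182 ≈ 30.588 μg/mL.
Steady-state trough Cmin,ss = Cmax,ss·f ≈ 30.588 × 0.6818 ≈ 20.855 μg/mL.

20.9 μg/mL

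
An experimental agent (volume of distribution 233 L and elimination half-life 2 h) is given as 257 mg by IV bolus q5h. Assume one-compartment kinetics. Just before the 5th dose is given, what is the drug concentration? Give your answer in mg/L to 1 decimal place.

f = (1/2)^(τ/t½) = (1/2)^(5/2) ≈ 0.1768.
C₀ = D/Vd = 257/233 ≈ 1.103 mg/L.
Before the 5th dose, 4 doses have been given. Superposition: Cmin = C₀·(f + f² + … + f^4).
≈ 1.103 × (0.1768 + 0.0313 + 0.0055 + 0.0010) ≈ 1.103 × 0.2146 ≈ 0.237 mg/L.

0.2 mg/L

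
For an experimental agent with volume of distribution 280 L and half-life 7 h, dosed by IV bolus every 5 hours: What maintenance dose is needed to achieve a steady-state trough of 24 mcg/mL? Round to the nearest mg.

τ/t½ = 5/7 ≈ 0.71429, so f = (1/2)^(5/7) ≈ 0.609507.
Cmin,ss = (D/Vd)·f/(1−f), so D = Cmin,ss·Vd·(1−f)/f.
D = 24 × 280 × (1−f)/f ≈ 24 × 280 × 0.64067 ≈ 4305.30 mg.

4305 mg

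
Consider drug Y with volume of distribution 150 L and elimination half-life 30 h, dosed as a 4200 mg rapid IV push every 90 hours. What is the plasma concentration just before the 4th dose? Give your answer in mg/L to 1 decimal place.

4.0 mg/L

f = (1/2)^(τ/t½) = (1/2)^(90/30) ≈ 0.1250.
C₀ = D/Vd = 4200/150 ≈ 28.000 mg/L.
Before the 4th dose, 3 doses have been given. Superposition: Cmin = C₀·(f + f² + … + f^3).
≈ 28.000 × (0.1250 + 0.0156 + 0.0020) ≈ 28.000 × 0.1426 ≈ 3.993 mg/L.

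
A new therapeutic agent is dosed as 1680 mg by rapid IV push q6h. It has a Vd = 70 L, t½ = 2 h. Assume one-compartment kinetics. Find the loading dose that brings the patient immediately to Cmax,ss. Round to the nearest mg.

f = (1/2)^(6/2) ≈ 0.125000; accumulation ratio R = 1/(1−f) ≈ 1.14286.
Loading dose to hit Cmax,ss on first dose: D_load = D_maint·R ≈ 1680 × 1.14286 ≈ 1920.00 mg.

1920 mg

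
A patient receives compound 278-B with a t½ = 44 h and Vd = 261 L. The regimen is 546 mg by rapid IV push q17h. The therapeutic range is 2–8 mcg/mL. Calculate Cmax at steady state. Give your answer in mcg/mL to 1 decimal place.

8.9 mcg/mL

Over one 17-h interval, 17/44 ≈ 0.38636 half-lives elapse, leaving f ≈ 0.7651 of each dose.
At steady state, accumulation factor R = 1/(1 − e^(−kτ)) ≈ 4.2571.
Single-dose peak C₀ = D/Vd = 546/261 ≈ 2.092 mcg/mL.
Steady-state peak Cmax,ss = C₀·R ≈ 2.092 × 4.2571 ≈ 8.906 mcg/mL.
Peak 8.9 mcg/mL vs MTC 8 mcg/mL: exceeds toxic threshold.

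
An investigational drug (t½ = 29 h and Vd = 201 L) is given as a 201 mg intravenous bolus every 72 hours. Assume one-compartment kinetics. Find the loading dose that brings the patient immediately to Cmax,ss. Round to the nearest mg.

245 mg

f = (1/2)^(72/29) ≈ 0.178902; accumulation ratio R = 1/(1−f) ≈ 1.21788.
Loading dose to hit Cmax,ss on first dose: D_load = D_maint·R ≈ 201 × 1.21788 ≈ 244.79 mg.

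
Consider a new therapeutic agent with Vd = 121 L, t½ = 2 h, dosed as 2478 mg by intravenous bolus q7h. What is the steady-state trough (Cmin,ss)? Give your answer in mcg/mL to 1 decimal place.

2.0 mcg/mL

Over one 7-h interval, 7/2 ≈ 3.5 half-lives elapse, leaving f ≈ 0.0884 of each dose.
Accumulation ratio R = 1/(1 − f) ≈ 1/0.9116 ≈ 1.0970.
Single-dose peak C₀ = D/Vd = 2478/121 ≈ 20.479 mcg/mL.
Cmax,ss = C₀/(1 − f) ≈ 20.479/0.9116 ≈ 22.465 mcg/mL.
Steady-state trough Cmin,ss = Cmax,ss·f ≈ 22.465 × 0.0884 ≈ 1.986 mcg/mL.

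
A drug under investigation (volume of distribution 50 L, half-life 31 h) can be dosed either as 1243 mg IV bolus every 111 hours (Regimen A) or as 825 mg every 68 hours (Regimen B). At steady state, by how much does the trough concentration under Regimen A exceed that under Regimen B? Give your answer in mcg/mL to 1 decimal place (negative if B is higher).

Regimen A: f = (1/2)^(111/31) ≈ 0.0836; Cmin,ss = (1243/50)·f/(1−f) ≈ 2.268 mcg/mL.
Regimen B: f = (1/2)^(68/31) ≈ 0.2186; Cmin,ss = (825/50)·f/(1−f) ≈ 4.616 mcg/mL.
Difference ≈ 2.268 − 4.616 ≈ -2.348 mcg/mL.

-2.3 mcg/mL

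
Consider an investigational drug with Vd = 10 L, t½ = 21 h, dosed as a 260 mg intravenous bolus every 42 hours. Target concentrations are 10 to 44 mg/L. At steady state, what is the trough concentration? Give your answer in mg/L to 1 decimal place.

The dosing interval is 2 half-lives, so f = 2^(−2) = 0.25.
Accumulation ratio R = 1/(1 − f) = 1/0.75 = 4/3.
Single-dose peak C₀ = D/Vd = 260/10 = 26 mg/L.
Steady-state peak Cmax,ss = C₀·R = 26 × 4/3 ≈ 34.667 mg/L.
Steady-state trough Cmin,ss = Cmax,ss·f ≈ 34.667 × 0.25 ≈ 8.667 mg/L.
Trough 8.7 mg/L vs MEC 10 mg/L: subtherapeutic.

8.7 mg/L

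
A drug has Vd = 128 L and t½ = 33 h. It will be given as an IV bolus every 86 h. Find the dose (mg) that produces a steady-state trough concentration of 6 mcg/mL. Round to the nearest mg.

τ/t½ = 86/33 ≈ 2.6061, so f = (1/2)^(86/33) ≈ 0.164247.
Cmin,ss = (D/Vd)·f/(1−f), so D = Cmin,ss·Vd·(1−f)/f.
D = 6 × 128 × (1−f)/f ≈ 6 × 128 × 5.08839 ≈ 3907.88 mg.

3908 mg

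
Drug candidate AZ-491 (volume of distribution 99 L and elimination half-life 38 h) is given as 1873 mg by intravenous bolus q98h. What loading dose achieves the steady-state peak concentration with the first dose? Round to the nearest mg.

2249 mg

f = (1/2)^(98/38) ≈ 0.167363; accumulation ratio R = 1/(1−f) ≈ 1.20100.
Loading dose to hit Cmax,ss on first dose: D_load = D_maint·R ≈ 1873 × 1.20100 ≈ 2249.47 mg.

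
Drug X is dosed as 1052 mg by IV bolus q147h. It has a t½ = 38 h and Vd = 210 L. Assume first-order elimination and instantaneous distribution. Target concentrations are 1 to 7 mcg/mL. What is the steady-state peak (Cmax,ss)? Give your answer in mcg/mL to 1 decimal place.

Over one 147-h interval, 147/38 ≈ 3.8684 half-lives elapse, leaving f ≈ 0.0685 of each dose.
At steady state, accumulation factor R = 1/(1 − e^(−kτ)) ≈ 1.0735.
Single-dose peak C₀ = D/Vd = 1052/210 ≈ 5.010 mcg/mL.
Steady-state peak Cmax,ss = C₀·R ≈ 5.010 × 1.0735 ≈ 5.378 mcg/mL.
Peak 5.4 mcg/mL vs MTC 7 mcg/mL: below toxic threshold.

5.4 mcg/mL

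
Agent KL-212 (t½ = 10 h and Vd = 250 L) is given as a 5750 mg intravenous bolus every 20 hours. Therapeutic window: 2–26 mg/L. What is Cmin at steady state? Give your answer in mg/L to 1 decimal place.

τ = 20 h = 2 half-lives, so f = (1/2)^2 = 0.25.
Accumulation ratio R = 1/(1 − f) = 1/0.75 = 4/3.
Single-dose peak C₀ = D/Vd = 5750/250 = 23 mg/L.
Steady-state peak Cmax,ss = C₀·R = 23 × 4/3 ≈ 30.667 mg/L.
Steady-state trough Cmin,ss = Cmax,ss·f ≈ 30.667 × 0.25 ≈ 7.667 mg/L.
Trough 7.7 mg/L vs MEC 2 mg/L: adequate.

7.7 mg/L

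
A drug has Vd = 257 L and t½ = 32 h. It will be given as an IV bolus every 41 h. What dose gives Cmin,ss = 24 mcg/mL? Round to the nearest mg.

τ/t½ = 41/32 ≈ 1.2812, so f = (1/2)^(41/32) ≈ 0.411439.
Cmin,ss = (D/Vd)·f/(1−f), so D = Cmin,ss·Vd·(1−f)/f.
D = 24 × 257 × (1−f)/f ≈ 24 × 257 × 1.43049 ≈ 8823.26 mg.

8823 mg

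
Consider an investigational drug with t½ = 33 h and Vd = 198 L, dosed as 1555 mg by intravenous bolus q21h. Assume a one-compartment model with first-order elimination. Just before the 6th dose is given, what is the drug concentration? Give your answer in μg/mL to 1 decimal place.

12.6 μg/mL

f = (1/2)^(τ/t½) = (1/2)^(21/33) ≈ 0.6433.
C₀ = D/Vd = 1555/198 ≈ 7.854 μg/mL.
Before the 6th dose, 5 doses have been given. Superposition: Cmin = C₀·(f + f² + … + f^5).
≈ 7.854 × (0.6433 + 0.4138 + 0.2662 + 0.1713 + 0.1102) ≈ 7.854 × 1.6048 ≈ 12.604 μg/mL.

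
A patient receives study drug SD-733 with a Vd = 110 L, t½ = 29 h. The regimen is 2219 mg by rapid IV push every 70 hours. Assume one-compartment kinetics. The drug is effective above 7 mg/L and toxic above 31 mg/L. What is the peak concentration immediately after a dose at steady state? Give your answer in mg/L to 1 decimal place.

24.8 mg/L

τ/t½ = 70/29 ≈ 2.4138, so fraction remaining f = (1/2)^(70/29) ≈ 0.1877.
Accumulation ratio R = 1/(1 − f) ≈ 1/0.8123 ≈ 1.2311.
Single-dose peak C₀ = D/Vd = 2219/110 ≈ 20.173 mg/L.
Steady-state peak Cmax,ss = C₀·R ≈ 20.173 × 1.2311 ≈ 24.835 mg/L.
Peak 24.8 mg/L vs MTC 31 mg/L: below toxic threshold.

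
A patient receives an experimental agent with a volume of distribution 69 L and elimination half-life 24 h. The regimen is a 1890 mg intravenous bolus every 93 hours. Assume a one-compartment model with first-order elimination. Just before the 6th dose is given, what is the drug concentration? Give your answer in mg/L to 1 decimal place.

f = (1/2)^(τ/t½) = (1/2)^(93/24) ≈ 0.0682.
C₀ = D/Vd = 1890/69 ≈ 27.391 mg/L.
Before the 6th dose, 5 doses have been given. Superposition: Cmin = C₀·(f + f² + … + f^5).
≈ 27.391 × (0.0682 + 0.0047 + 0.0003 + 0.0000 + 0.0000) ≈ 27.391 × 0.0732 ≈ 2.005 mg/L.

2.0 mg/L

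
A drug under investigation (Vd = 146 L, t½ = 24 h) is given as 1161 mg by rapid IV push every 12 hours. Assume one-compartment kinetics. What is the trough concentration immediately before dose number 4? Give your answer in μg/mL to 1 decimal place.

12.4 μg/mL

f = (1/2)^(τ/t½) = (1/2)^(12/24) ≈ 0.7071.
C₀ = D/Vd = 1161/146 ≈ 7.952 μg/mL.
Before the 4th dose, 3 doses have been given. Superposition: Cmin = C₀·(f + f² + … + f^3).
≈ 7.952 × (0.7071 + 0.5000 + 0.3535) ≈ 7.952 × 1.5606 ≈ 12.410 μg/mL.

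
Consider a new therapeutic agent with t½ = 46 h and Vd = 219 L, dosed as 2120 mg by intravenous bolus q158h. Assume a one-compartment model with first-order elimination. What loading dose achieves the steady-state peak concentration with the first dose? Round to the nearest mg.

2336 mg

f = (1/2)^(158/46) ≈ 0.092476; accumulation ratio R = 1/(1−f) ≈ 1.10190.
Loading dose to hit Cmax,ss on first dose: D_load = D_maint·R ≈ 2120 × 1.10190 ≈ 2336.03 mg.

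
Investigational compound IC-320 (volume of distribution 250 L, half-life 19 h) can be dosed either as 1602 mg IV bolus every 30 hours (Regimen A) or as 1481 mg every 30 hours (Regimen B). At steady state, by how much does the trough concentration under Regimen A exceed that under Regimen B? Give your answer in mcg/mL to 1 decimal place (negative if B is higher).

Regimen A: f = (1/2)^(30/19) ≈ 0.3347; Cmin,ss = (1602/250)·f/(1−f) ≈ 3.224 mcg/mL.
Regimen B: f = (1/2)^(30/19) ≈ 0.3347; Cmin,ss = (1481/250)·f/(1−f) ≈ 2.980 mcg/mL.
Difference ≈ 3.224 − 2.980 ≈ 0.244 mcg/mL.

0.2 mcg/mL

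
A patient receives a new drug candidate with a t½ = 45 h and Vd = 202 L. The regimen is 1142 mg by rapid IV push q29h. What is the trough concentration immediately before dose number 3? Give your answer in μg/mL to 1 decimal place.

5.9 μg/mL

f = (1/2)^(τ/t½) = (1/2)^(29/45) ≈ 0.6397.
C₀ = D/Vd = 1142/202 ≈ 5.653 μg/mL.
Before the 3rd dose, 2 doses have been given. Superposition: Cmin = C₀·(f + f²).
≈ 5.653 × (0.6397 + 0.4092) ≈ 5.653 × 1.0489 ≈ 5.929 μg/mL.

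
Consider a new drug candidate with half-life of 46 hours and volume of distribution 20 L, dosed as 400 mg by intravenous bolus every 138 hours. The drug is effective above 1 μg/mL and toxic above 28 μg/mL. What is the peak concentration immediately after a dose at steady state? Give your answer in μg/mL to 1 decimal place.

22.9 μg/mL

τ = 138 h = 3 half-lives, so f = (1/2)^3 = 0.125.
Accumulation ratio R = 1/(1 − f) = 1/0.875 = 8/7.
Single-dose peak C₀ = D/Vd = 400/20 = 20 μg/mL.
Steady-state peak Cmax,ss = C₀·R = 20 × 8/7 ≈ 22.857 μg/mL.
Peak 22.9 μg/mL vs MTC 28 μg/mL: below toxic threshold.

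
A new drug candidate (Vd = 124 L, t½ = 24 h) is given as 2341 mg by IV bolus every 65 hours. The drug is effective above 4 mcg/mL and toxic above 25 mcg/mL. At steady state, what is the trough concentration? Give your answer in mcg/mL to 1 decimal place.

3.4 mcg/mL

τ/t½ = 65/24 ≈ 2.7083, so fraction remaining f = (1/2)^(65/24) ≈ 0.1530.
At steady state, accumulation factor R = 1/(1 − e^(−kτ)) ≈ 1.1806.
Single-dose peak C₀ = D/Vd = 2341/124 ≈ 18.879 mcg/mL.
Steady-state peak Cmax,ss = C₀·R ≈ 18.879 × 1.1806 ≈ 22.289 mcg/mL.
Steady-state trough Cmin,ss = Cmax,ss·f ≈ 22.289 × 0.1530 ≈ 3.410 mcg/mL.
Trough 3.4 mcg/mL vs MEC 4 mcg/mL: subtherapeutic.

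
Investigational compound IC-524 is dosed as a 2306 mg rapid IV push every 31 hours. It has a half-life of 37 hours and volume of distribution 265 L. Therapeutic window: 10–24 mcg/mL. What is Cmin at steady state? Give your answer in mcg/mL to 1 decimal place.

11.1 mcg/mL

τ/t½ = 31/37 ≈ 0.83784, so fraction remaining f = (1/2)^(31/37) ≈ 0.5595.
At steady state, accumulation factor R = 1/(1 − e^(−kτ)) ≈ 2.2701.
Each bolus raises the concentration by D/Vd = 2306/265 ≈ 8.702 mcg/mL.
Cmax,ss = C₀/(1 − f) ≈ 8.702/0.4405 ≈ 19.755 mcg/mL.
One interval later, Cmin,ss = Cmax,ss·e^(−kτ) ≈ 19.755 × 0.5595 ≈ 11.053 mcg/mL.
Trough 11.1 mcg/mL vs MEC 10 mcg/mL: adequate.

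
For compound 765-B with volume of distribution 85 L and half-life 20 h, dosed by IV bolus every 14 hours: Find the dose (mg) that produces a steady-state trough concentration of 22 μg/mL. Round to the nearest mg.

1168 mg

τ/t½ = 14/20 ≈ 0.7, so f = (1/2)^(14/20) ≈ 0.615572.
Cmin,ss = (D/Vd)·f/(1−f), so D = Cmin,ss·Vd·(1−f)/f.
D = 22 × 85 × (1−f)/f ≈ 22 × 85 × 0.62451 ≈ 1167.83 mg.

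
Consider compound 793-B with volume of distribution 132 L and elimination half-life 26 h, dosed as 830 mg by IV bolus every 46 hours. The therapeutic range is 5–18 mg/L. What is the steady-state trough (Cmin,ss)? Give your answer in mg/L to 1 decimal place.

Over one 46-h interval, 46/26 ≈ 1.7692 half-lives elapse, leaving f ≈ 0.2934 of each dose.
Each bolus raises the concentration by D/Vd = 830/132 ≈ 6.288 mg/L.
Steady-state trough Cmin,ss = C₀·f/(1−f) ≈ 6.288 × 0.2934/0.7066 ≈ 2.611 mg/L.
Trough 2.6 mg/L vs MEC 5 mg/L: subtherapeutic.

2.6 mg/L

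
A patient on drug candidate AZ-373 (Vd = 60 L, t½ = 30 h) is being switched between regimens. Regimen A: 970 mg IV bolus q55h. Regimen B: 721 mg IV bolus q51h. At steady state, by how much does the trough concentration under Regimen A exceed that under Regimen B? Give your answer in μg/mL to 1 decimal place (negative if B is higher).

Regimen A: f = (1/2)^(55/30) ≈ 0.2806; Cmin,ss = (970/60)·f/(1−f) ≈ 6.306 μg/mL.
Regimen B: f = (1/2)^(51/30) ≈ 0.3078; Cmin,ss = (721/60)·f/(1−f) ≈ 5.343 μg/mL.
Difference ≈ 6.306 − 5.343 ≈ 0.963 μg/mL.

1.0 μg/mL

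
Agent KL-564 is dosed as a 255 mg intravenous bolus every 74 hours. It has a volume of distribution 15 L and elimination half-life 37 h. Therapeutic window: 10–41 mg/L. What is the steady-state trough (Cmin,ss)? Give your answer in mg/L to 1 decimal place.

5.7 mg/L

The dosing interval is 2 half-lives, so f = 2^(−2) = 0.25.
Accumulation ratio R = 1/(1 − f) = 1/0.75 = 4/3.
Single-dose peak C₀ = D/Vd = 255/15 = 17 mg/L.
Steady-state peak Cmax,ss = C₀·R = 17 × 4/3 ≈ 22.667 mg/L.
Steady-state trough Cmin,ss = Cmax,ss·f ≈ 22.667 × 0.25 ≈ 5.667 mg/L.
Trough 5.7 mg/L vs MEC 10 mg/L: subtherapeutic.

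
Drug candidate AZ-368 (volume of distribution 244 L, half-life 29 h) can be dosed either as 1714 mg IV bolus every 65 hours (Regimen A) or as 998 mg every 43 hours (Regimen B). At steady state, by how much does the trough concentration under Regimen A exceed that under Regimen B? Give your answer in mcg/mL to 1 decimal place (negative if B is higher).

Regimen A: f = (1/2)^(65/29) ≈ 0.2115; Cmin,ss = (1714/244)·f/(1−f) ≈ 1.884 mcg/mL.
Regimen B: f = (1/2)^(43/29) ≈ 0.3578; Cmin,ss = (998/244)·f/(1−f) ≈ 2.279 mcg/mL.
Difference ≈ 1.884 − 2.279 ≈ -0.395 mcg/mL.

-0.4 mcg/mL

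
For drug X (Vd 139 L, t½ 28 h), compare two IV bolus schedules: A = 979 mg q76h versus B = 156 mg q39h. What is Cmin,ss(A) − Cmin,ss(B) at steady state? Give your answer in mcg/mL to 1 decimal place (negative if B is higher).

Regimen A: f = (1/2)^(76/28) ≈ 0.1524; Cmin,ss = (979/139)·f/(1−f) ≈ 1.266 mcg/mL.
Regimen B: f = (1/2)^(39/28) ≈ 0.3808; Cmin,ss = (156/139)·f/(1−f) ≈ 0.690 mcg/mL.
Difference ≈ 1.266 − 0.690 ≈ 0.576 mcg/mL.

0.6 mcg/mL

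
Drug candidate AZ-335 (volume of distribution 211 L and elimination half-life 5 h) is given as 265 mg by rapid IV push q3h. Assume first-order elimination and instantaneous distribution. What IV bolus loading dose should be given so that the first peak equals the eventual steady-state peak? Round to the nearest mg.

779 mg

f = (1/2)^(3/5) ≈ 0.659754; accumulation ratio R = 1/(1−f) ≈ 2.93905.
Loading dose to hit Cmax,ss on first dose: D_load = D_maint·R ≈ 265 × 2.93905 ≈ 778.85 mg.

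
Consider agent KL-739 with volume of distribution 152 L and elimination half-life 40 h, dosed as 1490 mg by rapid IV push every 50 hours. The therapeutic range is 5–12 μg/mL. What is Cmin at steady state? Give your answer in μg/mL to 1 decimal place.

7.1 μg/mL

Over one 50-h interval, 50/40 ≈ 1.25 half-lives elapse, leaving f ≈ 0.4204 of each dose.
At steady state, accumulation factor R = 1/(1 − e^(−kτ)) ≈ 1.7253.
Each bolus raises the concentration by D/Vd = 1490/152 ≈ 9.803 μg/mL.
Steady-state peak Cmax,ss = C₀·R ≈ 9.803 × 1.7253 ≈ 16.913 μg/mL.
One interval later, Cmin,ss = Cmax,ss·e^(−kτ) ≈ 16.913 × 0.4204 ≈ 7.110 μg/mL.
Trough 7.1 μg/mL vs MEC 5 μg/mL: adequate.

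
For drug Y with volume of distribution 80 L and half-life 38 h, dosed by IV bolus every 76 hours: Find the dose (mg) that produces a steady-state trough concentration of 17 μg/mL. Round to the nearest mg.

τ/t½ = 76/38 ≈ 2, so f = (1/2)^(76/38) ≈ 0.250000.
Cmin,ss = (D/Vd)·f/(1−f), so D = Cmin,ss·Vd·(1−f)/f.
D = 17 × 80 × (1−f)/f ≈ 17 × 80 × 3.00000 ≈ 4080.00 mg.

4080 mg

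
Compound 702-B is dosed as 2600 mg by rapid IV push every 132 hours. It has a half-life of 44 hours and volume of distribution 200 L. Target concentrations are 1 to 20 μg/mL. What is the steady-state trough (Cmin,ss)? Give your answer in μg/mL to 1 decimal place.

1.9 μg/mL

The dosing interval is 3 half-lives, so f = 2^(−3) = 0.125.
At steady state, R = 1/(1 − 0.125) = 8/7.
Single-dose peak C₀ = D/Vd = 2600/200 = 13 μg/mL.
Steady-state peak Cmax,ss = C₀·R = 13 × 8/7 ≈ 14.857 μg/mL.
Steady-state trough Cmin,ss = Cmax,ss·f ≈ 14.857 × 0.125 ≈ 1.857 μg/mL.
Trough 1.9 μg/mL vs MEC 1 μg/mL: adequate.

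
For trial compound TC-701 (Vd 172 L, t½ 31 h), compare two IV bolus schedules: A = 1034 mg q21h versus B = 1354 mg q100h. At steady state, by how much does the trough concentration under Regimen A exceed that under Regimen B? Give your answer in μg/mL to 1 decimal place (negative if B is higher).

9.1 μg/mL

Regimen A: f = (1/2)^(21/31) ≈ 0.6253; Cmin,ss = (1034/172)·f/(1−f) ≈ 10.032 μg/mL.
Regimen B: f = (1/2)^(100/31) ≈ 0.1069; Cmin,ss = (1354/172)·f/(1−f) ≈ 0.942 μg/mL.
Difference ≈ 10.032 − 0.942 ≈ 9.090 μg/mL.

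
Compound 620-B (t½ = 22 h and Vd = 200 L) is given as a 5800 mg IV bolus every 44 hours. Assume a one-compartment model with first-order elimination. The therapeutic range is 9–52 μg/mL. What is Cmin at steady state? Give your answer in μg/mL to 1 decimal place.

9.7 μg/mL

The dosing interval is 2 half-lives, so f = 2^(−2) = 0.25.
Accumulation ratio R = 1/(1 − f) = 1/0.75 = 4/3.
Single-dose peak C₀ = D/Vd = 5800/200 = 29 μg/mL.
Steady-state peak Cmax,ss = C₀·R = 29 × 4/3 ≈ 38.667 μg/mL.
Steady-state trough Cmin,ss = Cmax,ss·f ≈ 38.667 × 0.25 ≈ 9.667 μg/mL.
Trough 9.7 μg/mL vs MEC 9 μg/mL: adequate.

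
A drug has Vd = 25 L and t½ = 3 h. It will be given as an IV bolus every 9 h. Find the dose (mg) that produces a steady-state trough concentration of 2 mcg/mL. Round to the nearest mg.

350 mg

τ/t½ = 9/3 ≈ 3, so f = (1/2)^(9/3) ≈ 0.125000.
Cmin,ss = (D/Vd)·f/(1−f), so D = Cmin,ss·Vd·(1−f)/f.
D = 2 × 25 × (1−f)/f ≈ 2 × 25 × 7.00000 ≈ 350.00 mg.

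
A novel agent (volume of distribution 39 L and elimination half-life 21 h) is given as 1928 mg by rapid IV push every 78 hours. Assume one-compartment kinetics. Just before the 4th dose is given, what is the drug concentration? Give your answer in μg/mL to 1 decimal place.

4.1 μg/mL

f = (1/2)^(τ/t½) = (1/2)^(78/21) ≈ 0.0762.
C₀ = D/Vd = 1928/39 ≈ 49.436 μg/mL.
Before the 4th dose, 3 doses have been given. Superposition: Cmin = C₀·(f + f² + … + f^3).
≈ 49.436 × (0.0762 + 0.0058 + 0.0004) ≈ 49.436 × 0.0824 ≈ 4.074 μg/mL.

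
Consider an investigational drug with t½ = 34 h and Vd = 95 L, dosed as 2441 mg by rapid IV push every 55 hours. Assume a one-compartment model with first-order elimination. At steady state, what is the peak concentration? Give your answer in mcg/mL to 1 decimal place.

k = ln2/t½ = ln2/34 ≈ 0.020387 h⁻¹; fraction remaining f = e^(−kτ) = e^(−0.020387×55) ≈ 0.3259.
Accumulation ratio R = 1/(1 − f) ≈ 1/0.6741 ≈ 1.4835.
Each bolus raises the concentration by D/Vd = 2441/95 ≈ 25.695 mcg/mL.
Cmax,ss = C₀/(1 − f) ≈ 25.695/0.6741 ≈ 38.117 mcg/mL.

38.1 mcg/mL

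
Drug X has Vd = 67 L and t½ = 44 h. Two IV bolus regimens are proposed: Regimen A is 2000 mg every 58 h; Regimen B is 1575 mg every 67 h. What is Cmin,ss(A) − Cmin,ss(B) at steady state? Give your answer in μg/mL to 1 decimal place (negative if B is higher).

Regimen A: f = (1/2)^(58/44) ≈ 0.4010; Cmin,ss = (2000/67)·f/(1−f) ≈ 19.984 μg/mL.
Regimen B: f = (1/2)^(67/44) ≈ 0.3480; Cmin,ss = (1575/67)·f/(1−f) ≈ 12.547 μg/mL.
Difference ≈ 19.984 − 12.547 ≈ 7.437 μg/mL.

7.4 μg/mL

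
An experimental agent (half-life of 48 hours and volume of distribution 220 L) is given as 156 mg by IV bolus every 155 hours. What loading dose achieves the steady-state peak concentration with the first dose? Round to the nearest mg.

175 mg

f = (1/2)^(155/48) ≈ 0.106641; accumulation ratio R = 1/(1−f) ≈ 1.11937.
Loading dose to hit Cmax,ss on first dose: D_load = D_maint·R ≈ 156 × 1.11937 ≈ 174.62 mg.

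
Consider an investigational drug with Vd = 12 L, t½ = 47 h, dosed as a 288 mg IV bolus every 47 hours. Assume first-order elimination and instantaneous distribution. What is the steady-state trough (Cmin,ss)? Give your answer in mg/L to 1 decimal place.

24.0 mg/L

τ = 47 h = 1 half-life, so f = (1/2)^1 = 0.5.
Accumulation ratio R = 1/(1 − f) = 1/0.5 = 2/1.
Single-dose peak C₀ = D/Vd = 288/12 = 24 mg/L.
Steady-state peak Cmax,ss = C₀·R = 24 × 2/1 ≈ 48.000 mg/L.
Steady-state trough Cmin,ss = Cmax,ss·f ≈ 48.000 × 0.5 ≈ 24.000 mg/L.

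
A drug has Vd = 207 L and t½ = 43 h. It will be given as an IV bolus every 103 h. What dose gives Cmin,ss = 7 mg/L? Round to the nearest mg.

τ/t½ = 103/43 ≈ 2.3953, so f = (1/2)^(103/43) ≈ 0.190076.
Cmin,ss = (D/Vd)·f/(1−f), so D = Cmin,ss·Vd·(1−f)/f.
D = 7 × 207 × (1−f)/f ≈ 7 × 207 × 4.26105 ≈ 6174.26 mg.

6174 mg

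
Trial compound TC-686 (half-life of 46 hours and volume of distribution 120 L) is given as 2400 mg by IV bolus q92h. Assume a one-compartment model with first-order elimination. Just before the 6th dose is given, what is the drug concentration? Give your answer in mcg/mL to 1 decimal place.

f = (1/2)^(τ/t½) = (1/2)^(92/46) ≈ 0.2500.
C₀ = D/Vd = 2400/120 ≈ 20.000 mcg/mL.
Before the 6th dose, 5 doses have been given. Superposition: Cmin = C₀·(f + f² + … + f^5).
≈ 20.000 × (0.2500 + 0.0625 + 0.0156 + 0.0039 + 0.0010) ≈ 20.000 × 0.3330 ≈ 6.660 mcg/mL.

6.7 mcg/mL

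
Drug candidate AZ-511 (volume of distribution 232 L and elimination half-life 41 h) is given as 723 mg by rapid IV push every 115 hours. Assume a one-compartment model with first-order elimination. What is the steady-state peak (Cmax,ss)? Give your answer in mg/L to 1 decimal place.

3.6 mg/L

τ/t½ = 115/41 ≈ 2.8049, so fraction remaining f = (1/2)^(115/41) ≈ 0.1431.
Accumulation ratio R = 1/(1 − f) ≈ 1/0.8569 ≈ 1.1670.
Single-dose peak C₀ = D/Vd = 723/232 ≈ 3.116 mg/L.
Steady-state peak Cmax,ss = C₀·R ≈ 3.116 × 1.1670 ≈ 3.636 mg/L.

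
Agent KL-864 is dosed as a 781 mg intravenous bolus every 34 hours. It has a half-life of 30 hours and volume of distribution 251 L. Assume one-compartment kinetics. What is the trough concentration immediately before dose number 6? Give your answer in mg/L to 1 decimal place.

2.6 mg/L

f = (1/2)^(τ/t½) = (1/2)^(34/30) ≈ 0.4559.
C₀ = D/Vd = 781/251 ≈ 3.112 mg/L.
Before the 6th dose, 5 doses have been given. Superposition: Cmin = C₀·(f + f² + … + f^5).
≈ 3.112 × (0.4559 + 0.2078 + 0.0948 + 0.0432 + 0.0197) ≈ 3.112 × 0.8214 ≈ 2.556 mg/L.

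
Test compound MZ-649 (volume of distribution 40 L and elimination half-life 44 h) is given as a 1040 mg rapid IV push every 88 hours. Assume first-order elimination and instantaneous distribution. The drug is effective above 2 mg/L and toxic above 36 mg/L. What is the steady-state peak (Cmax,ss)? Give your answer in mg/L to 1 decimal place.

34.7 mg/L

The dosing interval is 2 half-lives, so f = 2^(−2) = 0.25.
Accumulation ratio R = 1/(1 − f) = 1/0.75 = 4/3.
Single-dose peak C₀ = D/Vd = 1040/40 = 26 mg/L.
Steady-state peak Cmax,ss = C₀·R = 26 × 4/3 ≈ 34.667 mg/L.
Peak 34.7 mg/L vs MTC 36 mg/L: below toxic threshold.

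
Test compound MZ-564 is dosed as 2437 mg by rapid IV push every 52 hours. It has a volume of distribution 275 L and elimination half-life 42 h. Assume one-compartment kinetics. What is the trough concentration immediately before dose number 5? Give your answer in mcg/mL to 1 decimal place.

f = (1/2)^(τ/t½) = (1/2)^(52/42) ≈ 0.4239.
C₀ = D/Vd = 2437/275 ≈ 8.862 mcg/mL.
Before the 5th dose, 4 doses have been given. Superposition: Cmin = C₀·(f + f² + … + f^4).
≈ 8.862 × (0.4239 + 0.1797 + 0.0762 + 0.0323) ≈ 8.862 × 0.7121 ≈ 6.311 mcg/mL.

6.3 mcg/mL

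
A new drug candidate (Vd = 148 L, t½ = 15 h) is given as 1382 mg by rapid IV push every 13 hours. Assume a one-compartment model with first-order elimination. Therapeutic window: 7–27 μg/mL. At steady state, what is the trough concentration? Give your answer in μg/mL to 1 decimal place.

11.3 μg/mL

k = ln2/t½ = ln2/15 ≈ 0.046210 h⁻¹; fraction remaining f = e^(−kτ) = e^(−0.046210×13) ≈ 0.5484.
At steady state, accumulation factor R = 1/(1 − e^(−kτ)) ≈ 2.2143.
Each bolus raises the concentration by D/Vd = 1382/148 ≈ 9.338 μg/mL.
Cmax,ss = C₀/(1 − f) ≈ 9.338/0.4516 ≈ 20.678 μg/mL.
One interval later, Cmin,ss = Cmax,ss·e^(−kτ) ≈ 20.678 × 0.5484 ≈ 11.340 μg/mL.
Trough 11.3 μg/mL vs MEC 7 μg/mL: adequate.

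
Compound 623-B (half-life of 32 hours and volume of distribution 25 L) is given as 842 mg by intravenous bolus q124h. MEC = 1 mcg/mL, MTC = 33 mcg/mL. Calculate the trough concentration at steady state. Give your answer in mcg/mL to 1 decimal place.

2.5 mcg/mL

τ/t½ = 124/32 ≈ 3.875, so fraction remaining f = (1/2)^(124/32) ≈ 0.0682.
Each bolus raises the concentration by D/Vd = 842/25 ≈ 33.680 mcg/mL.
Steady-state trough Cmin,ss = C₀·f/(1−f) ≈ 33.680 × 0.0682/0.9318 ≈ 2.465 mcg/mL.
Trough 2.5 mcg/mL vs MEC 1 mcg/mL: adequate.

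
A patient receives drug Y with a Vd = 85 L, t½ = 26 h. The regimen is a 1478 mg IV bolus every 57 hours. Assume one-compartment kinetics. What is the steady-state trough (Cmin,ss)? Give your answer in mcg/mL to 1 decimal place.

Over one 57-h interval, 57/26 ≈ 2.1923 half-lives elapse, leaving f ≈ 0.2188 of each dose.
Single-dose peak C₀ = D/Vd = 1478/85 ≈ 17.388 mcg/mL.
Steady-state trough Cmin,ss = C₀·f/(1−f) ≈ 17.388 × 0.2188/0.7812 ≈ 4.870 mcg/mL.

4.9 mcg/mL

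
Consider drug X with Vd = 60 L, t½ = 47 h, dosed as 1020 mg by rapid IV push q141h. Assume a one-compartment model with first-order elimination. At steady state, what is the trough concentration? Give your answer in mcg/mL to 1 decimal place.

τ = 141 h = 3 half-lives, so f = (1/2)^3 = 0.125.
At steady state, R = 1/(1 − 0.125) = 8/7.
Single-dose peak C₀ = D/Vd = 1020/60 = 17 mcg/mL.
Steady-state peak Cmax,ss = C₀·R = 17 × 8/7 ≈ 19.429 mcg/mL.
Steady-state trough Cmin,ss = Cmax,ss·f ≈ 19.429 × 0.125 ≈ 2.429 mcg/mL.

2.4 mcg/mL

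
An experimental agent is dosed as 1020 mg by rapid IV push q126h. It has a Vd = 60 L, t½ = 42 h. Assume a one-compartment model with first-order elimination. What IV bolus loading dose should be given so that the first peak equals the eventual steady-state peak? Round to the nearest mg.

1166 mg

f = (1/2)^(126/42) ≈ 0.125000; accumulation ratio R = 1/(1−f) ≈ 1.14286.
Loading dose to hit Cmax,ss on first dose: D_load = D_maint·R ≈ 1020 × 1.14286 ≈ 1165.72 mg.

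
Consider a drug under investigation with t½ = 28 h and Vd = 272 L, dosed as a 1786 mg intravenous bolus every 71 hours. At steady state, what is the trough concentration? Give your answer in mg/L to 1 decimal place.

1.4 mg/L

Over one 71-h interval, 71/28 ≈ 2.5357 half-lives elapse, leaving f ≈ 0.1725 of each dose.
At steady state, accumulation factor R = 1/(1 − e^(−kτ)) ≈ 1.2085.
Single-dose peak C₀ = D/Vd = 1786/272 ≈ 6.566 mg/L.
Steady-state peak Cmax,ss = C₀·R ≈ 6.566 × 1.2085 ≈ 7.935 mg/L.
One interval later, Cmin,ss = Cmax,ss·e^(−kτ) ≈ 7.935 × 0.1725 ≈ 1.369 mg/L.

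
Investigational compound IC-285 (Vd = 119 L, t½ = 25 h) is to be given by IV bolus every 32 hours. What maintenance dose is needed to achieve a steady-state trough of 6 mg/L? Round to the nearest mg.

1020 mg

τ/t½ = 32/25 ≈ 1.28, so f = (1/2)^(32/25) ≈ 0.411796.
Cmin,ss = (D/Vd)·f/(1−f), so D = Cmin,ss·Vd·(1−f)/f.
D = 6 × 119 × (1−f)/f ≈ 6 × 119 × 1.42839 ≈ 1019.87 mg.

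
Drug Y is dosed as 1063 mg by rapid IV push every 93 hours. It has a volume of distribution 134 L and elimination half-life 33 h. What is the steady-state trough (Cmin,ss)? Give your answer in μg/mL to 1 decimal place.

k = ln2/t½ = ln2/33 ≈ 0.021004 h⁻¹; fraction remaining f = e^(−kτ) = e^(−0.021004×93) ≈ 0.1418.
Accumulation ratio R = 1/(1 − f) ≈ 1/0.8582 ≈ 1.1652.
Single-dose peak C₀ = D/Vd = 1063/134 ≈ 7.933 μg/mL.
Cmax,ss = C₀/(1 − f) ≈ 7.933/0.8582 ≈ 9.244 μg/mL.
One interval later, Cmin,ss = Cmax,ss·e^(−kτ) ≈ 9.244 × 0.1418 ≈ 1.311 μg/mL.

1.3 μg/mL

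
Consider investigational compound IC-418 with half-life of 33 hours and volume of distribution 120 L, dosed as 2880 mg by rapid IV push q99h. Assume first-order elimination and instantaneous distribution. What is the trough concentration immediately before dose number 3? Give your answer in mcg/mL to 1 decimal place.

f = (1/2)^(τ/t½) = (1/2)^(99/33) ≈ 0.1250.
C₀ = D/Vd = 2880/120 ≈ 24.000 mcg/mL.
Before the 3rd dose, 2 doses have been given. Superposition: Cmin = C₀·(f + f²).
≈ 24.000 × (0.1250 + 0.0156) ≈ 24.000 × 0.1406 ≈ 3.374 mcg/mL.

3.4 mcg/mL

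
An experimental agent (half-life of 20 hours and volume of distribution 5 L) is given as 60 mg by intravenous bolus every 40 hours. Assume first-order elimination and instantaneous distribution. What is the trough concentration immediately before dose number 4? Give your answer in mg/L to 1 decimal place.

f = (1/2)^(τ/t½) = (1/2)^(40/20) ≈ 0.2500.
C₀ = D/Vd = 60/5 ≈ 12.000 mg/L.
Before the 4th dose, 3 doses have been given. Superposition: Cmin = C₀·(f + f² + … + f^3).
≈ 12.000 × (0.2500 + 0.0625 + 0.0156) ≈ 12.000 × 0.3281 ≈ 3.937 mg/L.

3.9 mg/L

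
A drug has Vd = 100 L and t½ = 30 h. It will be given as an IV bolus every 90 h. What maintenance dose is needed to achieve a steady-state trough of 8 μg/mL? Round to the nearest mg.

5600 mg

τ/t½ = 90/30 ≈ 3, so f = (1/2)^(90/30) ≈ 0.125000.
Cmin,ss = (D/Vd)·f/(1−f), so D = Cmin,ss·Vd·(1−f)/f.
D = 8 × 100 × (1−f)/f ≈ 8 × 100 × 7.00000 ≈ 5600.00 mg.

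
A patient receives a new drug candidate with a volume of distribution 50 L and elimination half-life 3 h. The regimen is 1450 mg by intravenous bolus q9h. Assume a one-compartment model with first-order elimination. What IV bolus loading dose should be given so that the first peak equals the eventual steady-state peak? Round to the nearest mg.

1657 mg

f = (1/2)^(9/3) ≈ 0.125000; accumulation ratio R = 1/(1−f) ≈ 1.14286.
Loading dose to hit Cmax,ss on first dose: D_load = D_maint·R ≈ 1450 × 1.14286 ≈ 1657.15 mg.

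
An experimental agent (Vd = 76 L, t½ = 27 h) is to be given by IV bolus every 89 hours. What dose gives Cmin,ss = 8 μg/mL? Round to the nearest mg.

5365 mg

τ/t½ = 89/27 ≈ 3.2963, so f = (1/2)^(89/27) ≈ 0.101793.
Cmin,ss = (D/Vd)·f/(1−f), so D = Cmin,ss·Vd·(1−f)/f.
D = 8 × 76 × (1−f)/f ≈ 8 × 76 × 8.82386 ≈ 5364.91 mg.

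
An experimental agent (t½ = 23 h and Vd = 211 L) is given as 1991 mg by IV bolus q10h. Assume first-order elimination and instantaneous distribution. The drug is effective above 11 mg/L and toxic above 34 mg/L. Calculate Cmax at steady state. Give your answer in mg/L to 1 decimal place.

τ/t½ = 10/23 ≈ 0.43478, so fraction remaining f = (1/2)^(10/23) ≈ 0.7398.
At steady state, accumulation factor R = 1/(1 − e^(−kτ)) ≈ 3.8432.
Single-dose peak C₀ = D/Vd = 1991/211 ≈ 9.436 mg/L.
Cmax,ss = C₀/(1 − f) ≈ 9.436/0.2602 ≈ 36.264 mg/L.
Peak 36.3 mg/L vs MTC 34 mg/L: exceeds toxic threshold.

36.3 mg/L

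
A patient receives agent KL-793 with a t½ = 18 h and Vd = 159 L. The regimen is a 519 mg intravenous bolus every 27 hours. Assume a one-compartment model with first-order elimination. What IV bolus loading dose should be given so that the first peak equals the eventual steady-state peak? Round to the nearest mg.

803 mg

f = (1/2)^(27/18) ≈ 0.353553; accumulation ratio R = 1/(1−f) ≈ 1.54692.
Loading dose to hit Cmax,ss on first dose: D_load = D_maint·R ≈ 519 × 1.54692 ≈ 802.85 mg.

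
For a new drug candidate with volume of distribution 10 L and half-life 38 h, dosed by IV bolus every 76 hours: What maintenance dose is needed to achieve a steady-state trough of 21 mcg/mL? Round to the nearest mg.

τ/t½ = 76/38 ≈ 2, so f = (1/2)^(76/38) ≈ 0.250000.
Cmin,ss = (D/Vd)·f/(1−f), so D = Cmin,ss·Vd·(1−f)/f.
D = 21 × 10 × (1−f)/f ≈ 21 × 10 × 3.00000 ≈ 630.00 mg.

630 mg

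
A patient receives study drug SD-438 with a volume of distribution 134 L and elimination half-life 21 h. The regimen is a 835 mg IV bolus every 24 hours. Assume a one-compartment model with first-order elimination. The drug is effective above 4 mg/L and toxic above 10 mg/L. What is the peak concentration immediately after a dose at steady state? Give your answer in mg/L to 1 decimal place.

τ/t½ = 24/21 ≈ 1.1429, so fraction remaining f = (1/2)^(24/21) ≈ 0.4529.
At steady state, accumulation factor R = 1/(1 − e^(−kτ)) ≈ 1.8278.
Single-dose peak C₀ = D/Vd = 835/134 ≈ 6.231 mg/L.
Steady-state peak Cmax,ss = C₀·R ≈ 6.231 × 1.8278 ≈ 11.389 mg/L.
Peak 11.4 mg/L vs MTC 10 mg/L: exceeds toxic threshold.

11.4 mg/L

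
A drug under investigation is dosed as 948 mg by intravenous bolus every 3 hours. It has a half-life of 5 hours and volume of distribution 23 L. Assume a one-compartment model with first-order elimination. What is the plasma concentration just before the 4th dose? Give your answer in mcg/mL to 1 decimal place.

57.0 mcg/mL

f = (1/2)^(τ/t½) = (1/2)^(3/5) ≈ 0.6598.
C₀ = D/Vd = 948/23 ≈ 41.217 mcg/mL.
Before the 4th dose, 3 doses have been given. Superposition: Cmin = C₀·(f + f² + … + f^3).
≈ 41.217 × (0.6598 + 0.4353 + 0.2872) ≈ 41.217 × 1.3823 ≈ 56.974 mcg/mL.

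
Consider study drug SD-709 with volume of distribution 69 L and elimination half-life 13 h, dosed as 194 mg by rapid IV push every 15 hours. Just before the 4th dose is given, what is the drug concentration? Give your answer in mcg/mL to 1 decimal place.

2.1 mcg/mL

f = (1/2)^(τ/t½) = (1/2)^(15/13) ≈ 0.4494.
C₀ = D/Vd = 194/69 ≈ 2.812 mcg/mL.
Before the 4th dose, 3 doses have been given. Superposition: Cmin = C₀·(f + f² + … + f^3).
≈ 2.812 × (0.4494 + 0.2020 + 0.0908) ≈ 2.812 × 0.7422 ≈ 2.087 mcg/mL.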